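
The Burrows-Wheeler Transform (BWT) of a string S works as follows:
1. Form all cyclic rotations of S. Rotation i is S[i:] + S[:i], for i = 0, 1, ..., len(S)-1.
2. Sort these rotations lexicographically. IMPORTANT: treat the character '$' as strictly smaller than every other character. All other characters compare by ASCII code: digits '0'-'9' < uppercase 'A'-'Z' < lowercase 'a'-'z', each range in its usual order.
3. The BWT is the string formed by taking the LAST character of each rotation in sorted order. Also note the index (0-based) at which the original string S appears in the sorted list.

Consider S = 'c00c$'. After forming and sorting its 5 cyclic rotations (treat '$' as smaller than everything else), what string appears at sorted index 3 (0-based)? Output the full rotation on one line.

All 5 rotations (rotation i = S[i:]+S[:i]):
  rot[0] = c00c$
  rot[1] = 00c$c
  rot[2] = 0c$c0
  rot[3] = c$c00
  rot[4] = $c00c
Sorted (with $ < everything):
  sorted[0] = $c00c
  sorted[1] = 00c$c
  sorted[2] = 0c$c0
  sorted[3] = c$c00
  sorted[4] = c00c$
sorted[3] = c$c00

Answer: c$c00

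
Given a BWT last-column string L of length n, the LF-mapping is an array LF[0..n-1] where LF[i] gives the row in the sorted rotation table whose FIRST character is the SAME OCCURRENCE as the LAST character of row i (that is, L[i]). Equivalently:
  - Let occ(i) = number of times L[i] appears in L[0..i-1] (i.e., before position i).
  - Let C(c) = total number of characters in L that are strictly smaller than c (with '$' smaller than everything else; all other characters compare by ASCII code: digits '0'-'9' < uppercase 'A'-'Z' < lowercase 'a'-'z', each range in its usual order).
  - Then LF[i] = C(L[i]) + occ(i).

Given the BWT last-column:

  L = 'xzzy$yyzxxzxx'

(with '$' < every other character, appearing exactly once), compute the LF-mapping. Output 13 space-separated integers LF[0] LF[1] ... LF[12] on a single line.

Answer: 1 9 10 6 0 7 8 11 2 3 12 4 5

Derivation:
Char counts: '$':1, 'x':5, 'y':3, 'z':4
C (first-col start): C('$')=0, C('x')=1, C('y')=6, C('z')=9
L[0]='x': occ=0, LF[0]=C('x')+0=1+0=1
L[1]='z': occ=0, LF[1]=C('z')+0=9+0=9
L[2]='z': occ=1, LF[2]=C('z')+1=9+1=10
L[3]='y': occ=0, LF[3]=C('y')+0=6+0=6
L[4]='$': occ=0, LF[4]=C('$')+0=0+0=0
L[5]='y': occ=1, LF[5]=C('y')+1=6+1=7
L[6]='y': occ=2, LF[6]=C('y')+2=6+2=8
L[7]='z': occ=2, LF[7]=C('z')+2=9+2=11
L[8]='x': occ=1, LF[8]=C('x')+1=1+1=2
L[9]='x': occ=2, LF[9]=C('x')+2=1+2=3
L[10]='z': occ=3, LF[10]=C('z')+3=9+3=12
L[11]='x': occ=3, LF[11]=C('x')+3=1+3=4
L[12]='x': occ=4, LF[12]=C('x')+4=1+4=5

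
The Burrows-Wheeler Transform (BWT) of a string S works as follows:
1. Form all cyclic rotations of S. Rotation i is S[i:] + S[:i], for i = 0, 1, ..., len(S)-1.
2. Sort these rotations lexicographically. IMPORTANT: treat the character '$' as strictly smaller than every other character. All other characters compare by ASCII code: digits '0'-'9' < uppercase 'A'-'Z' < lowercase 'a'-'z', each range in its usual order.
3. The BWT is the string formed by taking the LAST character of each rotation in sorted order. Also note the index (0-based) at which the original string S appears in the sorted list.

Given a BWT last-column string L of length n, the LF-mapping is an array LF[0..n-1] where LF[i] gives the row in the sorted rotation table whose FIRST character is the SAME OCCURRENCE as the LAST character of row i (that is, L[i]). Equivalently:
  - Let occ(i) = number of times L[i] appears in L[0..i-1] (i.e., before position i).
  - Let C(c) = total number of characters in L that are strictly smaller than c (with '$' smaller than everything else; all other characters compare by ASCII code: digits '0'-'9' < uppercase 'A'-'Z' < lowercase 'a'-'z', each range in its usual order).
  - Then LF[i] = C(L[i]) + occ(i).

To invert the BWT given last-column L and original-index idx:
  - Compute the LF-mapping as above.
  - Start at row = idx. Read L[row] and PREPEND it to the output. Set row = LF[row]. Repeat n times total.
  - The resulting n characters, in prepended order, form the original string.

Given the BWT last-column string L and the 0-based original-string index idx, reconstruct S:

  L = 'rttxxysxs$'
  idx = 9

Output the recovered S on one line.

Answer: ytsxsxxtr$

Derivation:
LF mapping: 1 4 5 6 7 9 2 8 3 0
Walk LF starting at row 9, prepending L[row]:
  step 1: row=9, L[9]='$', prepend. Next row=LF[9]=0
  step 2: row=0, L[0]='r', prepend. Next row=LF[0]=1
  step 3: row=1, L[1]='t', prepend. Next row=LF[1]=4
  step 4: row=4, L[4]='x', prepend. Next row=LF[4]=7
  step 5: row=7, L[7]='x', prepend. Next row=LF[7]=8
  step 6: row=8, L[8]='s', prepend. Next row=LF[8]=3
  step 7: row=3, L[3]='x', prepend. Next row=LF[3]=6
  step 8: row=6, L[6]='s', prepend. Next row=LF[6]=2
  step 9: row=2, L[2]='t', prepend. Next row=LF[2]=5
  step 10: row=5, L[5]='y', prepend. Next row=LF[5]=9
Reversed output: ytsxsxxtr$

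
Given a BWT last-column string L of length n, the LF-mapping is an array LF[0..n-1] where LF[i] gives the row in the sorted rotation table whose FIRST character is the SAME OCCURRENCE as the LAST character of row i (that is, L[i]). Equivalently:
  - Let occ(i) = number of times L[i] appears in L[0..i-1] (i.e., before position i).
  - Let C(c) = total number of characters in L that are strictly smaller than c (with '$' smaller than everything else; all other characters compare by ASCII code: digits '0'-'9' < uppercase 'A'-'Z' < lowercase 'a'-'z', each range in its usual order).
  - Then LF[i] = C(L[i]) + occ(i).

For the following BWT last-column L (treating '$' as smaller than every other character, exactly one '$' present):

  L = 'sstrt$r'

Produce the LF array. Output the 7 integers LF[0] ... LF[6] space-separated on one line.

Char counts: '$':1, 'r':2, 's':2, 't':2
C (first-col start): C('$')=0, C('r')=1, C('s')=3, C('t')=5
L[0]='s': occ=0, LF[0]=C('s')+0=3+0=3
L[1]='s': occ=1, LF[1]=C('s')+1=3+1=4
L[2]='t': occ=0, LF[2]=C('t')+0=5+0=5
L[3]='r': occ=0, LF[3]=C('r')+0=1+0=1
L[4]='t': occ=1, LF[4]=C('t')+1=5+1=6
L[5]='$': occ=0, LF[5]=C('$')+0=0+0=0
L[6]='r': occ=1, LF[6]=C('r')+1=1+1=2

Answer: 3 4 5 1 6 0 2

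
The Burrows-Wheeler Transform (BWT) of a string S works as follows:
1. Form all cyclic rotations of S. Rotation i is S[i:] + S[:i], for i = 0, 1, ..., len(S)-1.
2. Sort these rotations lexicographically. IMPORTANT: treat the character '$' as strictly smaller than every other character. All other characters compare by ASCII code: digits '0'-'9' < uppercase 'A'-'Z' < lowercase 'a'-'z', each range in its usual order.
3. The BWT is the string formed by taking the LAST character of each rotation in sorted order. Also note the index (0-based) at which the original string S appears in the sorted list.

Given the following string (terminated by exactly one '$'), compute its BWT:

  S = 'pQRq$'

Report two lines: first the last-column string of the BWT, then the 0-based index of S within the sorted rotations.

Answer: qpQ$R
3

Derivation:
All 5 rotations (rotation i = S[i:]+S[:i]):
  rot[0] = pQRq$
  rot[1] = QRq$p
  rot[2] = Rq$pQ
  rot[3] = q$pQR
  rot[4] = $pQRq
Sorted (with $ < everything):
  sorted[0] = $pQRq  (last char: 'q')
  sorted[1] = QRq$p  (last char: 'p')
  sorted[2] = Rq$pQ  (last char: 'Q')
  sorted[3] = pQRq$  (last char: '$')
  sorted[4] = q$pQR  (last char: 'R')
Last column: qpQ$R
Original string S is at sorted index 3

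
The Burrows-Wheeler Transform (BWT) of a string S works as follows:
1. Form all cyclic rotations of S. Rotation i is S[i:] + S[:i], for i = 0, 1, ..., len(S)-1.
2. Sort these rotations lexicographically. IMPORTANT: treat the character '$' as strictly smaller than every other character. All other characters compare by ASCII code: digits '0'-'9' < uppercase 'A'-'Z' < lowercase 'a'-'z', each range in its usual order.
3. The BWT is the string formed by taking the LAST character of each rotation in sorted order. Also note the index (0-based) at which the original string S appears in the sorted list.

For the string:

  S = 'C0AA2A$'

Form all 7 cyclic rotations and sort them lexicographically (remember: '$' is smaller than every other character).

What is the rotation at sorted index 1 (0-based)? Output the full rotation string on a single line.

All 7 rotations (rotation i = S[i:]+S[:i]):
  rot[0] = C0AA2A$
  rot[1] = 0AA2A$C
  rot[2] = AA2A$C0
  rot[3] = A2A$C0A
  rot[4] = 2A$C0AA
  rot[5] = A$C0AA2
  rot[6] = $C0AA2A
Sorted (with $ < everything):
  sorted[0] = $C0AA2A
  sorted[1] = 0AA2A$C
  sorted[2] = 2A$C0AA
  sorted[3] = A$C0AA2
  sorted[4] = A2A$C0A
  sorted[5] = AA2A$C0
  sorted[6] = C0AA2A$
sorted[1] = 0AA2A$C

Answer: 0AA2A$C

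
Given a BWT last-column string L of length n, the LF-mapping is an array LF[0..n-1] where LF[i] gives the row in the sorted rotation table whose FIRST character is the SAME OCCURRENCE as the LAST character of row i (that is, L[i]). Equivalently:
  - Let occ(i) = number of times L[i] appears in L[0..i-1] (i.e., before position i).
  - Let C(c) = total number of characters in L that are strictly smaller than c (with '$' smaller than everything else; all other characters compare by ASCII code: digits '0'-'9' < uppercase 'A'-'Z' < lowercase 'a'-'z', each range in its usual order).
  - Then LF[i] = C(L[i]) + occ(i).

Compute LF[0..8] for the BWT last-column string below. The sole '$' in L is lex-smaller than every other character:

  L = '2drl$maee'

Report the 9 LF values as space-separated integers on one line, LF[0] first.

Char counts: '$':1, '2':1, 'a':1, 'd':1, 'e':2, 'l':1, 'm':1, 'r':1
C (first-col start): C('$')=0, C('2')=1, C('a')=2, C('d')=3, C('e')=4, C('l')=6, C('m')=7, C('r')=8
L[0]='2': occ=0, LF[0]=C('2')+0=1+0=1
L[1]='d': occ=0, LF[1]=C('d')+0=3+0=3
L[2]='r': occ=0, LF[2]=C('r')+0=8+0=8
L[3]='l': occ=0, LF[3]=C('l')+0=6+0=6
L[4]='$': occ=0, LF[4]=C('$')+0=0+0=0
L[5]='m': occ=0, LF[5]=C('m')+0=7+0=7
L[6]='a': occ=0, LF[6]=C('a')+0=2+0=2
L[7]='e': occ=0, LF[7]=C('e')+0=4+0=4
L[8]='e': occ=1, LF[8]=C('e')+1=4+1=5

Answer: 1 3 8 6 0 7 2 4 5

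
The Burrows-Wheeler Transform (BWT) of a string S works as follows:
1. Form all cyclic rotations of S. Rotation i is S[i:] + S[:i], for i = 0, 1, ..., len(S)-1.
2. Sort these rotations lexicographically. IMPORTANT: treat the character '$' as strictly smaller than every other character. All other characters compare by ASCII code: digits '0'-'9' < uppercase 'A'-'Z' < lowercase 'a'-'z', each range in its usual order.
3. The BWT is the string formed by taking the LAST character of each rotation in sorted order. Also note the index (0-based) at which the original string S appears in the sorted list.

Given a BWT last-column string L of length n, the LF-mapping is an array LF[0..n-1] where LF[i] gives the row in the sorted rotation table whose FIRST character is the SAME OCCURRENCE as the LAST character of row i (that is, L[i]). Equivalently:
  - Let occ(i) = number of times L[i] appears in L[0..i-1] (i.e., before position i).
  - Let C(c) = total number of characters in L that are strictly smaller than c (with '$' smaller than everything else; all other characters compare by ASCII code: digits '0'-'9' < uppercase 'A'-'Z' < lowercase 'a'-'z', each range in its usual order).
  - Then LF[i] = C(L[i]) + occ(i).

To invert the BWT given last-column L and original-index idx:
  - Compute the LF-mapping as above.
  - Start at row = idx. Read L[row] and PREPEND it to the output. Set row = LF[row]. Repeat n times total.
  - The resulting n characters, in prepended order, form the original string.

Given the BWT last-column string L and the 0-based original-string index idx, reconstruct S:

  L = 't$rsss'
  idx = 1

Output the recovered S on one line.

LF mapping: 5 0 1 2 3 4
Walk LF starting at row 1, prepending L[row]:
  step 1: row=1, L[1]='$', prepend. Next row=LF[1]=0
  step 2: row=0, L[0]='t', prepend. Next row=LF[0]=5
  step 3: row=5, L[5]='s', prepend. Next row=LF[5]=4
  step 4: row=4, L[4]='s', prepend. Next row=LF[4]=3
  step 5: row=3, L[3]='s', prepend. Next row=LF[3]=2
  step 6: row=2, L[2]='r', prepend. Next row=LF[2]=1
Reversed output: rssst$

Answer: rssst$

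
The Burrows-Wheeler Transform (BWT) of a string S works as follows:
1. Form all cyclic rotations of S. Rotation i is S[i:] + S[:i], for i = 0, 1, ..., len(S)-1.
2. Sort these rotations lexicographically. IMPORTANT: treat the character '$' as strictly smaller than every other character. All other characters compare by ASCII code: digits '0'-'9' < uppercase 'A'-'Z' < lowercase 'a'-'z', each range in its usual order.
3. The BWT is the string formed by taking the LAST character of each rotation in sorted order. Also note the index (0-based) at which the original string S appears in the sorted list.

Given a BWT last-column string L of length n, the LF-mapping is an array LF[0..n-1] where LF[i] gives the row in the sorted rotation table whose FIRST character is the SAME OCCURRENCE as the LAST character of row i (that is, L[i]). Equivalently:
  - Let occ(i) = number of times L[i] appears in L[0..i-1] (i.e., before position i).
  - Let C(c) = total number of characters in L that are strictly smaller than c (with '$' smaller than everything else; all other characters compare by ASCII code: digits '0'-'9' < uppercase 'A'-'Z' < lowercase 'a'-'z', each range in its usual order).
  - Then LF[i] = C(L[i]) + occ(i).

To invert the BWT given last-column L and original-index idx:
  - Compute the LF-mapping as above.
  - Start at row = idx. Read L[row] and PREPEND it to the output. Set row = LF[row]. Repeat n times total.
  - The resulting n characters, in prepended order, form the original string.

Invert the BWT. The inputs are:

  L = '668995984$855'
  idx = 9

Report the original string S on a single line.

LF mapping: 5 6 7 10 11 2 12 8 1 0 9 3 4
Walk LF starting at row 9, prepending L[row]:
  step 1: row=9, L[9]='$', prepend. Next row=LF[9]=0
  step 2: row=0, L[0]='6', prepend. Next row=LF[0]=5
  step 3: row=5, L[5]='5', prepend. Next row=LF[5]=2
  step 4: row=2, L[2]='8', prepend. Next row=LF[2]=7
  step 5: row=7, L[7]='8', prepend. Next row=LF[7]=8
  step 6: row=8, L[8]='4', prepend. Next row=LF[8]=1
  step 7: row=1, L[1]='6', prepend. Next row=LF[1]=6
  step 8: row=6, L[6]='9', prepend. Next row=LF[6]=12
  step 9: row=12, L[12]='5', prepend. Next row=LF[12]=4
  step 10: row=4, L[4]='9', prepend. Next row=LF[4]=11
  step 11: row=11, L[11]='5', prepend. Next row=LF[11]=3
  step 12: row=3, L[3]='9', prepend. Next row=LF[3]=10
  step 13: row=10, L[10]='8', prepend. Next row=LF[10]=9
Reversed output: 895959648856$

Answer: 895959648856$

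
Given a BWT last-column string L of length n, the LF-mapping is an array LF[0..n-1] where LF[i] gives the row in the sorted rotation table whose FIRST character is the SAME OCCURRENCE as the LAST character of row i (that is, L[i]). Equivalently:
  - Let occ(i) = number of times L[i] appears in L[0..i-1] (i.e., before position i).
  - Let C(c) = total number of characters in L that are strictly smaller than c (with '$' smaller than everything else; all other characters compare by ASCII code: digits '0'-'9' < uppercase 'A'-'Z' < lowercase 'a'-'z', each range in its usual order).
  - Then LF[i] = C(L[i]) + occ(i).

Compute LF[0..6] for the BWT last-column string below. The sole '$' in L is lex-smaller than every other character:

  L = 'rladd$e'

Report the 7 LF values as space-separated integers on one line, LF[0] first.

Answer: 6 5 1 2 3 0 4

Derivation:
Char counts: '$':1, 'a':1, 'd':2, 'e':1, 'l':1, 'r':1
C (first-col start): C('$')=0, C('a')=1, C('d')=2, C('e')=4, C('l')=5, C('r')=6
L[0]='r': occ=0, LF[0]=C('r')+0=6+0=6
L[1]='l': occ=0, LF[1]=C('l')+0=5+0=5
L[2]='a': occ=0, LF[2]=C('a')+0=1+0=1
L[3]='d': occ=0, LF[3]=C('d')+0=2+0=2
L[4]='d': occ=1, LF[4]=C('d')+1=2+1=3
L[5]='$': occ=0, LF[5]=C('$')+0=0+0=0
L[6]='e': occ=0, LF[6]=C('e')+0=4+0=4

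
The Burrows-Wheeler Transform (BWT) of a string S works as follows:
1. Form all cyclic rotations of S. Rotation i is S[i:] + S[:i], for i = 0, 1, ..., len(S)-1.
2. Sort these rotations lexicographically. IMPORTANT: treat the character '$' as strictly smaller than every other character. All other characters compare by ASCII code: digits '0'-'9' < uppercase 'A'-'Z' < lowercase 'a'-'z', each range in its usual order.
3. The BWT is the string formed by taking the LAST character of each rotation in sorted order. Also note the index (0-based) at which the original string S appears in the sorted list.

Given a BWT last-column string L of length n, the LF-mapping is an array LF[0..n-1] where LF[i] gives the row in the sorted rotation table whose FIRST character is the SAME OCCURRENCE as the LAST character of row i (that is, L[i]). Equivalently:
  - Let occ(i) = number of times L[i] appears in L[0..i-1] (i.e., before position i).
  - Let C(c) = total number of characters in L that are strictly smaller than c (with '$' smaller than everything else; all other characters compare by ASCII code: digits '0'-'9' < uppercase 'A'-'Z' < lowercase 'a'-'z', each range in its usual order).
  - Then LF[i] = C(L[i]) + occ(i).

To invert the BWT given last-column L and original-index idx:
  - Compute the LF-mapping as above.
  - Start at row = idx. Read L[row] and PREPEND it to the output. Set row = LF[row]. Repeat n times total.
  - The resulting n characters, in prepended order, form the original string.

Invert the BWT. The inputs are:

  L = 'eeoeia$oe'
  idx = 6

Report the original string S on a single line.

Answer: ieeaeooe$

Derivation:
LF mapping: 2 3 7 4 6 1 0 8 5
Walk LF starting at row 6, prepending L[row]:
  step 1: row=6, L[6]='$', prepend. Next row=LF[6]=0
  step 2: row=0, L[0]='e', prepend. Next row=LF[0]=2
  step 3: row=2, L[2]='o', prepend. Next row=LF[2]=7
  step 4: row=7, L[7]='o', prepend. Next row=LF[7]=8
  step 5: row=8, L[8]='e', prepend. Next row=LF[8]=5
  step 6: row=5, L[5]='a', prepend. Next row=LF[5]=1
  step 7: row=1, L[1]='e', prepend. Next row=LF[1]=3
  step 8: row=3, L[3]='e', prepend. Next row=LF[3]=4
  step 9: row=4, L[4]='i', prepend. Next row=LF[4]=6
Reversed output: ieeaeooe$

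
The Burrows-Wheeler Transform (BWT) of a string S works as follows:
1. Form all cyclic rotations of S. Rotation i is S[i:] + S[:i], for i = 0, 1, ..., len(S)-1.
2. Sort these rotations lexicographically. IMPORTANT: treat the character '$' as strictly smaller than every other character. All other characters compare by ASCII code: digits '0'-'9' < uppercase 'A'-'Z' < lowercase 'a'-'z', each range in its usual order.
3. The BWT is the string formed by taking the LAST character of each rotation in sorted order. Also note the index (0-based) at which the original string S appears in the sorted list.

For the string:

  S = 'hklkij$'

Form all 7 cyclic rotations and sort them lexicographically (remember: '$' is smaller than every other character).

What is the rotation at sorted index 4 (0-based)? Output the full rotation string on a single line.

Answer: kij$hkl

Derivation:
All 7 rotations (rotation i = S[i:]+S[:i]):
  rot[0] = hklkij$
  rot[1] = klkij$h
  rot[2] = lkij$hk
  rot[3] = kij$hkl
  rot[4] = ij$hklk
  rot[5] = j$hklki
  rot[6] = $hklkij
Sorted (with $ < everything):
  sorted[0] = $hklkij
  sorted[1] = hklkij$
  sorted[2] = ij$hklk
  sorted[3] = j$hklki
  sorted[4] = kij$hkl
  sorted[5] = klkij$h
  sorted[6] = lkij$hk
sorted[4] = kij$hkl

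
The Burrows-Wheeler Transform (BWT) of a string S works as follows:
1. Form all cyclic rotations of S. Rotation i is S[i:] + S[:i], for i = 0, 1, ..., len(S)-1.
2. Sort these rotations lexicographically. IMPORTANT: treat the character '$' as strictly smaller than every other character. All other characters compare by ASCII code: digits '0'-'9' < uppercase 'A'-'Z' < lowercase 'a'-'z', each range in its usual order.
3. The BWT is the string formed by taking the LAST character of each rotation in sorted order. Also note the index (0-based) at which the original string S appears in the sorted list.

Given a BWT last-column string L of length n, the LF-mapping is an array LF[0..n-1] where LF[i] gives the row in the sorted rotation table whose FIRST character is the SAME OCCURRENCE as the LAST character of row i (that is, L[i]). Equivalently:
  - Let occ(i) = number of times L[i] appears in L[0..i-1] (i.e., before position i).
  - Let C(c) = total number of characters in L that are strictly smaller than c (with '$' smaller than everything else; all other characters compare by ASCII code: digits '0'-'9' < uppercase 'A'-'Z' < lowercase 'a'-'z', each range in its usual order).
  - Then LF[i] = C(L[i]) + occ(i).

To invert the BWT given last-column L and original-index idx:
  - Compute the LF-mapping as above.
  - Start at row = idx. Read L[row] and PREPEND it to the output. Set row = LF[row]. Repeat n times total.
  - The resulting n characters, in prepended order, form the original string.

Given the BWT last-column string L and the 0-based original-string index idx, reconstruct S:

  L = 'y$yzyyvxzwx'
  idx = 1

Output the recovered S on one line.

LF mapping: 5 0 6 9 7 8 1 3 10 2 4
Walk LF starting at row 1, prepending L[row]:
  step 1: row=1, L[1]='$', prepend. Next row=LF[1]=0
  step 2: row=0, L[0]='y', prepend. Next row=LF[0]=5
  step 3: row=5, L[5]='y', prepend. Next row=LF[5]=8
  step 4: row=8, L[8]='z', prepend. Next row=LF[8]=10
  step 5: row=10, L[10]='x', prepend. Next row=LF[10]=4
  step 6: row=4, L[4]='y', prepend. Next row=LF[4]=7
  step 7: row=7, L[7]='x', prepend. Next row=LF[7]=3
  step 8: row=3, L[3]='z', prepend. Next row=LF[3]=9
  step 9: row=9, L[9]='w', prepend. Next row=LF[9]=2
  step 10: row=2, L[2]='y', prepend. Next row=LF[2]=6
  step 11: row=6, L[6]='v', prepend. Next row=LF[6]=1
Reversed output: vywzxyxzyy$

Answer: vywzxyxzyy$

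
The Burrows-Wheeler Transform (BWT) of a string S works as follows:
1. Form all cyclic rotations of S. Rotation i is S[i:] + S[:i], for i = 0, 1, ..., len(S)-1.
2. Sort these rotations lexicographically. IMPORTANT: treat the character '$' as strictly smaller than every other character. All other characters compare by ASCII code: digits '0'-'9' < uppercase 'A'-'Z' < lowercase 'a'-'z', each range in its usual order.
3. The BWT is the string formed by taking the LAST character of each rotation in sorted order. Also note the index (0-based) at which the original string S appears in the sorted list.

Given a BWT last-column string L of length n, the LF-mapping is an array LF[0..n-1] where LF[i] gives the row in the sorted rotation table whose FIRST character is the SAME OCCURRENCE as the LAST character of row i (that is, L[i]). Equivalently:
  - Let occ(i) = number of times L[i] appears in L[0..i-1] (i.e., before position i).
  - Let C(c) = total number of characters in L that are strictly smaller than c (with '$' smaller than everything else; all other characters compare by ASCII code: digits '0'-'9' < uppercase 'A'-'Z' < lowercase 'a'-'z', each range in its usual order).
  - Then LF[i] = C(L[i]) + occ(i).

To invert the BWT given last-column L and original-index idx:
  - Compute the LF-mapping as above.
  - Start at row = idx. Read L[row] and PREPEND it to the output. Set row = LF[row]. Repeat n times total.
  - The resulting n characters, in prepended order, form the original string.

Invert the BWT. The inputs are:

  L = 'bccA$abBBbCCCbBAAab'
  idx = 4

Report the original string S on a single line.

Answer: BCaBCacAAbcAbbBbCb$

Derivation:
LF mapping: 12 17 18 1 0 10 13 4 5 14 7 8 9 15 6 2 3 11 16
Walk LF starting at row 4, prepending L[row]:
  step 1: row=4, L[4]='$', prepend. Next row=LF[4]=0
  step 2: row=0, L[0]='b', prepend. Next row=LF[0]=12
  step 3: row=12, L[12]='C', prepend. Next row=LF[12]=9
  step 4: row=9, L[9]='b', prepend. Next row=LF[9]=14
  step 5: row=14, L[14]='B', prepend. Next row=LF[14]=6
  step 6: row=6, L[6]='b', prepend. Next row=LF[6]=13
  step 7: row=13, L[13]='b', prepend. Next row=LF[13]=15
  step 8: row=15, L[15]='A', prepend. Next row=LF[15]=2
  step 9: row=2, L[2]='c', prepend. Next row=LF[2]=18
  step 10: row=18, L[18]='b', prepend. Next row=LF[18]=16
  step 11: row=16, L[16]='A', prepend. Next row=LF[16]=3
  step 12: row=3, L[3]='A', prepend. Next row=LF[3]=1
  step 13: row=1, L[1]='c', prepend. Next row=LF[1]=17
  step 14: row=17, L[17]='a', prepend. Next row=LF[17]=11
  step 15: row=11, L[11]='C', prepend. Next row=LF[11]=8
  step 16: row=8, L[8]='B', prepend. Next row=LF[8]=5
  step 17: row=5, L[5]='a', prepend. Next row=LF[5]=10
  step 18: row=10, L[10]='C', prepend. Next row=LF[10]=7
  step 19: row=7, L[7]='B', prepend. Next row=LF[7]=4
Reversed output: BCaBCacAAbcAbbBbCb$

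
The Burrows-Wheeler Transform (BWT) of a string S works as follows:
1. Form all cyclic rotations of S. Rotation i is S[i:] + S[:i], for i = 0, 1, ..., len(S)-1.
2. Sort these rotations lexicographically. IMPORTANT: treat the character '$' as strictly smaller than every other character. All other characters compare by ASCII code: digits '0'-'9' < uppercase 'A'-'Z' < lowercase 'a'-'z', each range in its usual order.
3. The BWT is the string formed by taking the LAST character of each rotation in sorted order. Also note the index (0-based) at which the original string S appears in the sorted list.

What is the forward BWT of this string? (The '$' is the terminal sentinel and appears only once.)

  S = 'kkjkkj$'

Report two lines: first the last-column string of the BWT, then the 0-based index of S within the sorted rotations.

All 7 rotations (rotation i = S[i:]+S[:i]):
  rot[0] = kkjkkj$
  rot[1] = kjkkj$k
  rot[2] = jkkj$kk
  rot[3] = kkj$kkj
  rot[4] = kj$kkjk
  rot[5] = j$kkjkk
  rot[6] = $kkjkkj
Sorted (with $ < everything):
  sorted[0] = $kkjkkj  (last char: 'j')
  sorted[1] = j$kkjkk  (last char: 'k')
  sorted[2] = jkkj$kk  (last char: 'k')
  sorted[3] = kj$kkjk  (last char: 'k')
  sorted[4] = kjkkj$k  (last char: 'k')
  sorted[5] = kkj$kkj  (last char: 'j')
  sorted[6] = kkjkkj$  (last char: '$')
Last column: jkkkkj$
Original string S is at sorted index 6

Answer: jkkkkj$
6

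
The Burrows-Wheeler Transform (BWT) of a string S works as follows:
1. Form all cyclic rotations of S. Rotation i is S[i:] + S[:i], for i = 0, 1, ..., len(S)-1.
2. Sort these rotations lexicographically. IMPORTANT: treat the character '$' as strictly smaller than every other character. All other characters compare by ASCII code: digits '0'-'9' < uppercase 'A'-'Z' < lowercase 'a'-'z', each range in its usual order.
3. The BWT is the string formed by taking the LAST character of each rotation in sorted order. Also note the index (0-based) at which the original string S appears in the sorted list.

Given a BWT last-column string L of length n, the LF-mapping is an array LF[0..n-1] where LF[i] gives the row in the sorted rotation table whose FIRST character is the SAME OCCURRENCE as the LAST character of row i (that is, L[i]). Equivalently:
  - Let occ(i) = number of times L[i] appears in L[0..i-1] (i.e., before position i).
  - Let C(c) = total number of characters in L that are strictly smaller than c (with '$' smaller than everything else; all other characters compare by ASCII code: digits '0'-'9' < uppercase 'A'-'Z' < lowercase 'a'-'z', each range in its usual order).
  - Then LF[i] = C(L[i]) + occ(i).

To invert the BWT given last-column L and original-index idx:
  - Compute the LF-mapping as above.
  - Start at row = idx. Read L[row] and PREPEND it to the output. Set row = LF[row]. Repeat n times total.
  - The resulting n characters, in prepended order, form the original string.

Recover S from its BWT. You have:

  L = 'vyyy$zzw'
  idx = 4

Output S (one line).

LF mapping: 1 3 4 5 0 6 7 2
Walk LF starting at row 4, prepending L[row]:
  step 1: row=4, L[4]='$', prepend. Next row=LF[4]=0
  step 2: row=0, L[0]='v', prepend. Next row=LF[0]=1
  step 3: row=1, L[1]='y', prepend. Next row=LF[1]=3
  step 4: row=3, L[3]='y', prepend. Next row=LF[3]=5
  step 5: row=5, L[5]='z', prepend. Next row=LF[5]=6
  step 6: row=6, L[6]='z', prepend. Next row=LF[6]=7
  step 7: row=7, L[7]='w', prepend. Next row=LF[7]=2
  step 8: row=2, L[2]='y', prepend. Next row=LF[2]=4
Reversed output: ywzzyyv$

Answer: ywzzyyv$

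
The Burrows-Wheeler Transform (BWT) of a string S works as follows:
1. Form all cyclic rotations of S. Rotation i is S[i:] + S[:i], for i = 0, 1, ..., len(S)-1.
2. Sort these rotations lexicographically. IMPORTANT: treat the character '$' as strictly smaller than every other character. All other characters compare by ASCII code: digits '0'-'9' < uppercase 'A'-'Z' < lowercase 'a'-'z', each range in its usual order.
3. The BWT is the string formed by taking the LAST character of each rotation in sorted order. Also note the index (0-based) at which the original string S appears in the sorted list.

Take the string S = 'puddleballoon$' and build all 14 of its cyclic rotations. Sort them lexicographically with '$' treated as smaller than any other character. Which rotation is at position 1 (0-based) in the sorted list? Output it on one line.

All 14 rotations (rotation i = S[i:]+S[:i]):
  rot[0] = puddleballoon$
  rot[1] = uddleballoon$p
  rot[2] = ddleballoon$pu
  rot[3] = dleballoon$pud
  rot[4] = leballoon$pudd
  rot[5] = eballoon$puddl
  rot[6] = balloon$puddle
  rot[7] = alloon$puddleb
  rot[8] = lloon$puddleba
  rot[9] = loon$puddlebal
  rot[10] = oon$puddleball
  rot[11] = on$puddleballo
  rot[12] = n$puddleballoo
  rot[13] = $puddleballoon
Sorted (with $ < everything):
  sorted[0] = $puddleballoon
  sorted[1] = alloon$puddleb
  sorted[2] = balloon$puddle
  sorted[3] = ddleballoon$pu
  sorted[4] = dleballoon$pud
  sorted[5] = eballoon$puddl
  sorted[6] = leballoon$pudd
  sorted[7] = lloon$puddleba
  sorted[8] = loon$puddlebal
  sorted[9] = n$puddleballoo
  sorted[10] = on$puddleballo
  sorted[11] = oon$puddleball
  sorted[12] = puddleballoon$
  sorted[13] = uddleballoon$p
sorted[1] = alloon$puddleb

Answer: alloon$puddleb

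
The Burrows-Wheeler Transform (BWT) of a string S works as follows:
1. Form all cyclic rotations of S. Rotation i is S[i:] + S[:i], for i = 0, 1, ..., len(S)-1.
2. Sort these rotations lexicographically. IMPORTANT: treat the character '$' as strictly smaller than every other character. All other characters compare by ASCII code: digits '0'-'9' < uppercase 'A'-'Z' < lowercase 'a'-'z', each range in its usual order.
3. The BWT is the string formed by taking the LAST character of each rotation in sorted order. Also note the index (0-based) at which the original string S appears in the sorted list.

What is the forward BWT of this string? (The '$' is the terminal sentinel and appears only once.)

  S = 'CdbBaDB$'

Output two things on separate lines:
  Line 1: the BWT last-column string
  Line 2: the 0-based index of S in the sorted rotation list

All 8 rotations (rotation i = S[i:]+S[:i]):
  rot[0] = CdbBaDB$
  rot[1] = dbBaDB$C
  rot[2] = bBaDB$Cd
  rot[3] = BaDB$Cdb
  rot[4] = aDB$CdbB
  rot[5] = DB$CdbBa
  rot[6] = B$CdbBaD
  rot[7] = $CdbBaDB
Sorted (with $ < everything):
  sorted[0] = $CdbBaDB  (last char: 'B')
  sorted[1] = B$CdbBaD  (last char: 'D')
  sorted[2] = BaDB$Cdb  (last char: 'b')
  sorted[3] = CdbBaDB$  (last char: '$')
  sorted[4] = DB$CdbBa  (last char: 'a')
  sorted[5] = aDB$CdbB  (last char: 'B')
  sorted[6] = bBaDB$Cd  (last char: 'd')
  sorted[7] = dbBaDB$C  (last char: 'C')
Last column: BDb$aBdC
Original string S is at sorted index 3

Answer: BDb$aBdC
3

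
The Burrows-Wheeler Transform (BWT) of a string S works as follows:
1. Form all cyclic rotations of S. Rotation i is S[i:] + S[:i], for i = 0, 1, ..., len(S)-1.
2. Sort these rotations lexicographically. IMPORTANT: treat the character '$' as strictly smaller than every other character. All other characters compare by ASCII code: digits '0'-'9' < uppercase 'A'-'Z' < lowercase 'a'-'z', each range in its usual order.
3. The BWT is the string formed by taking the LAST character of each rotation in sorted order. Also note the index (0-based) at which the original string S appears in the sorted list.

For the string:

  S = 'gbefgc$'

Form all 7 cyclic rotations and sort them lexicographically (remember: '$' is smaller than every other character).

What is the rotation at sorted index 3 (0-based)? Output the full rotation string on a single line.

All 7 rotations (rotation i = S[i:]+S[:i]):
  rot[0] = gbefgc$
  rot[1] = befgc$g
  rot[2] = efgc$gb
  rot[3] = fgc$gbe
  rot[4] = gc$gbef
  rot[5] = c$gbefg
  rot[6] = $gbefgc
Sorted (with $ < everything):
  sorted[0] = $gbefgc
  sorted[1] = befgc$g
  sorted[2] = c$gbefg
  sorted[3] = efgc$gb
  sorted[4] = fgc$gbe
  sorted[5] = gbefgc$
  sorted[6] = gc$gbef
sorted[3] = efgc$gb

Answer: efgc$gb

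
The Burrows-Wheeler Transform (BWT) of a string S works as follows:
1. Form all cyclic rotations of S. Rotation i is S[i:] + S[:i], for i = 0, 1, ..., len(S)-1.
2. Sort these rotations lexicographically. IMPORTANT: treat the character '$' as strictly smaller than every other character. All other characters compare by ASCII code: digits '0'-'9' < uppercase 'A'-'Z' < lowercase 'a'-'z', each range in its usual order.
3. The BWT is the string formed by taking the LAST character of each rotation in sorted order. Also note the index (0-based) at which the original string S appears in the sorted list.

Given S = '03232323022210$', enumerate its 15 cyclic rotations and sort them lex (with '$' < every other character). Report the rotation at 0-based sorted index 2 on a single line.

Answer: 022210$03232323

Derivation:
All 15 rotations (rotation i = S[i:]+S[:i]):
  rot[0] = 03232323022210$
  rot[1] = 3232323022210$0
  rot[2] = 232323022210$03
  rot[3] = 32323022210$032
  rot[4] = 2323022210$0323
  rot[5] = 323022210$03232
  rot[6] = 23022210$032323
  rot[7] = 3022210$0323232
  rot[8] = 022210$03232323
  rot[9] = 22210$032323230
  rot[10] = 2210$0323232302
  rot[11] = 210$03232323022
  rot[12] = 10$032323230222
  rot[13] = 0$0323232302221
  rot[14] = $03232323022210
Sorted (with $ < everything):
  sorted[0] = $03232323022210
  sorted[1] = 0$0323232302221
  sorted[2] = 022210$03232323
  sorted[3] = 03232323022210$
  sorted[4] = 10$032323230222
  sorted[5] = 210$03232323022
  sorted[6] = 2210$0323232302
  sorted[7] = 22210$032323230
  sorted[8] = 23022210$032323
  sorted[9] = 2323022210$0323
  sorted[10] = 232323022210$03
  sorted[11] = 3022210$0323232
  sorted[12] = 323022210$03232
  sorted[13] = 32323022210$032
  sorted[14] = 3232323022210$0
sorted[2] = 022210$03232323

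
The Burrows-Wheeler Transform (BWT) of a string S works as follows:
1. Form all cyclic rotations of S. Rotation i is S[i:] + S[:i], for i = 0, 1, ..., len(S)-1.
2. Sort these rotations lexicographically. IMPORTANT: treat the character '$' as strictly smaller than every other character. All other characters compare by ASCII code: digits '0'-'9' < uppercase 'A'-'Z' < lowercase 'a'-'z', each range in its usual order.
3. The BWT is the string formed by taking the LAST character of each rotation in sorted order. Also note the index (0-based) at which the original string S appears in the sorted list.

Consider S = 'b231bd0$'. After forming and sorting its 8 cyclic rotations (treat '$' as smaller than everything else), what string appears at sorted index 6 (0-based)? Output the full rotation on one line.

All 8 rotations (rotation i = S[i:]+S[:i]):
  rot[0] = b231bd0$
  rot[1] = 231bd0$b
  rot[2] = 31bd0$b2
  rot[3] = 1bd0$b23
  rot[4] = bd0$b231
  rot[5] = d0$b231b
  rot[6] = 0$b231bd
  rot[7] = $b231bd0
Sorted (with $ < everything):
  sorted[0] = $b231bd0
  sorted[1] = 0$b231bd
  sorted[2] = 1bd0$b23
  sorted[3] = 231bd0$b
  sorted[4] = 31bd0$b2
  sorted[5] = b231bd0$
  sorted[6] = bd0$b231
  sorted[7] = d0$b231b
sorted[6] = bd0$b231

Answer: bd0$b231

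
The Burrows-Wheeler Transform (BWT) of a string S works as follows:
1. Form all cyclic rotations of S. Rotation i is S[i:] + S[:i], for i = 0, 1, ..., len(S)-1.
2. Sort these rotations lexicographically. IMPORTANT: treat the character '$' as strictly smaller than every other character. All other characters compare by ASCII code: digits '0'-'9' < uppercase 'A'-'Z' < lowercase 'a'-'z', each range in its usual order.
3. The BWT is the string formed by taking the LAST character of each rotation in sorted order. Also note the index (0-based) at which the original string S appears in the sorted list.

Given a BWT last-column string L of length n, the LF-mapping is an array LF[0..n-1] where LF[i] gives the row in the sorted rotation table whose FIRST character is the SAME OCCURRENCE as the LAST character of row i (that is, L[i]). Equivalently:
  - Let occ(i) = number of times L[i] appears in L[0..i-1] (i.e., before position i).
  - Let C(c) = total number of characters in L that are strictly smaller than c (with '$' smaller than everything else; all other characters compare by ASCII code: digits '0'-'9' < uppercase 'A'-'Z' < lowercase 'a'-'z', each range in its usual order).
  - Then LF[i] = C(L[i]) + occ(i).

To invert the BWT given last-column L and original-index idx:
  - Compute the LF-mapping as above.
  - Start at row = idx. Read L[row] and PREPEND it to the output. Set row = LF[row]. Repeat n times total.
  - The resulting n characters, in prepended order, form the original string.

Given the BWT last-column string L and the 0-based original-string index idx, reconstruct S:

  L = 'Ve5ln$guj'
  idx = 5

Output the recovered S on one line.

Answer: jungle5V$

Derivation:
LF mapping: 2 3 1 6 7 0 4 8 5
Walk LF starting at row 5, prepending L[row]:
  step 1: row=5, L[5]='$', prepend. Next row=LF[5]=0
  step 2: row=0, L[0]='V', prepend. Next row=LF[0]=2
  step 3: row=2, L[2]='5', prepend. Next row=LF[2]=1
  step 4: row=1, L[1]='e', prepend. Next row=LF[1]=3
  step 5: row=3, L[3]='l', prepend. Next row=LF[3]=6
  step 6: row=6, L[6]='g', prepend. Next row=LF[6]=4
  step 7: row=4, L[4]='n', prepend. Next row=LF[4]=7
  step 8: row=7, L[7]='u', prepend. Next row=LF[7]=8
  step 9: row=8, L[8]='j', prepend. Next row=LF[8]=5
Reversed output: jungle5V$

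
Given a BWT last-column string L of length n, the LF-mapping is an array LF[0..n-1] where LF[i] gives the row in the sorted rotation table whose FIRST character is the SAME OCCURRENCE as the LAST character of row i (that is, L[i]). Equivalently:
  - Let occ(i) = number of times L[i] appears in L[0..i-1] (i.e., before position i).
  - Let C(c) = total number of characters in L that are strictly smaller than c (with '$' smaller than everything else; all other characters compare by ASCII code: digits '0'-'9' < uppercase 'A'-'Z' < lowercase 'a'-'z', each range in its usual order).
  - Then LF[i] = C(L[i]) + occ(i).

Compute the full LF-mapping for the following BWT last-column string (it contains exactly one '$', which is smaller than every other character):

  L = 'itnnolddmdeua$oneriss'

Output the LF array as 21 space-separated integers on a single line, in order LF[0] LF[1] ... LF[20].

Char counts: '$':1, 'a':1, 'd':3, 'e':2, 'i':2, 'l':1, 'm':1, 'n':3, 'o':2, 'r':1, 's':2, 't':1, 'u':1
C (first-col start): C('$')=0, C('a')=1, C('d')=2, C('e')=5, C('i')=7, C('l')=9, C('m')=10, C('n')=11, C('o')=14, C('r')=16, C('s')=17, C('t')=19, C('u')=20
L[0]='i': occ=0, LF[0]=C('i')+0=7+0=7
L[1]='t': occ=0, LF[1]=C('t')+0=19+0=19
L[2]='n': occ=0, LF[2]=C('n')+0=11+0=11
L[3]='n': occ=1, LF[3]=C('n')+1=11+1=12
L[4]='o': occ=0, LF[4]=C('o')+0=14+0=14
L[5]='l': occ=0, LF[5]=C('l')+0=9+0=9
L[6]='d': occ=0, LF[6]=C('d')+0=2+0=2
L[7]='d': occ=1, LF[7]=C('d')+1=2+1=3
L[8]='m': occ=0, LF[8]=C('m')+0=10+0=10
L[9]='d': occ=2, LF[9]=C('d')+2=2+2=4
L[10]='e': occ=0, LF[10]=C('e')+0=5+0=5
L[11]='u': occ=0, LF[11]=C('u')+0=20+0=20
L[12]='a': occ=0, LF[12]=C('a')+0=1+0=1
L[13]='$': occ=0, LF[13]=C('$')+0=0+0=0
L[14]='o': occ=1, LF[14]=C('o')+1=14+1=15
L[15]='n': occ=2, LF[15]=C('n')+2=11+2=13
L[16]='e': occ=1, LF[16]=C('e')+1=5+1=6
L[17]='r': occ=0, LF[17]=C('r')+0=16+0=16
L[18]='i': occ=1, LF[18]=C('i')+1=7+1=8
L[19]='s': occ=0, LF[19]=C('s')+0=17+0=17
L[20]='s': occ=1, LF[20]=C('s')+1=17+1=18

Answer: 7 19 11 12 14 9 2 3 10 4 5 20 1 0 15 13 6 16 8 17 18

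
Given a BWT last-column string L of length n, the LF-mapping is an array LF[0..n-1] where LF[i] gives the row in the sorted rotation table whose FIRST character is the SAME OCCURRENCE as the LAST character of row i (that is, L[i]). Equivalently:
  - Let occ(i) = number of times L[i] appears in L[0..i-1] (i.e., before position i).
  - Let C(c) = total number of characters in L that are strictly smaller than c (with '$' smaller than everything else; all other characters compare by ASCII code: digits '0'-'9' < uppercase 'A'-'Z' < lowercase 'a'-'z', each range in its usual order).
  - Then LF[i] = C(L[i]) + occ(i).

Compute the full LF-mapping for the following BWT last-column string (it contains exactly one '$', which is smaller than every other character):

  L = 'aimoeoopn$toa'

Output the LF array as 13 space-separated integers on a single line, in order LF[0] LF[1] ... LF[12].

Answer: 1 4 5 7 3 8 9 11 6 0 12 10 2

Derivation:
Char counts: '$':1, 'a':2, 'e':1, 'i':1, 'm':1, 'n':1, 'o':4, 'p':1, 't':1
C (first-col start): C('$')=0, C('a')=1, C('e')=3, C('i')=4, C('m')=5, C('n')=6, C('o')=7, C('p')=11, C('t')=12
L[0]='a': occ=0, LF[0]=C('a')+0=1+0=1
L[1]='i': occ=0, LF[1]=C('i')+0=4+0=4
L[2]='m': occ=0, LF[2]=C('m')+0=5+0=5
L[3]='o': occ=0, LF[3]=C('o')+0=7+0=7
L[4]='e': occ=0, LF[4]=C('e')+0=3+0=3
L[5]='o': occ=1, LF[5]=C('o')+1=7+1=8
L[6]='o': occ=2, LF[6]=C('o')+2=7+2=9
L[7]='p': occ=0, LF[7]=C('p')+0=11+0=11
L[8]='n': occ=0, LF[8]=C('n')+0=6+0=6
L[9]='$': occ=0, LF[9]=C('$')+0=0+0=0
L[10]='t': occ=0, LF[10]=C('t')+0=12+0=12
L[11]='o': occ=3, LF[11]=C('o')+3=7+3=10
L[12]='a': occ=1, LF[12]=C('a')+1=1+1=2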